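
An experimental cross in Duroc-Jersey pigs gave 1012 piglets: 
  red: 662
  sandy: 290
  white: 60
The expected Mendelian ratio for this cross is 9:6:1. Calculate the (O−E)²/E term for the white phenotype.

0.167

Total ratio parts = 16. Expected numbers out of 1012:
  red: 1012 × 9/16 = 569.25
  sandy: 1012 × 6/16 = 379.5
  white: 1012 × 1/16 = 63.25
Contribution of white: (60 − 63.25)² / 63.25 = 0.1670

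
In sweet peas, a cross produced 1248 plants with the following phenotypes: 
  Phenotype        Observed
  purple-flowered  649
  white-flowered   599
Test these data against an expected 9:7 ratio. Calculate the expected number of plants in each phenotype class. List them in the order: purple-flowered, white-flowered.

Expected counts for N = 1248 under a 9:7 ratio (total parts = 16):
  purple-flowered: 1248 × 9/16 = 702
  white-flowered: 1248 × 7/16 = 546

702, 546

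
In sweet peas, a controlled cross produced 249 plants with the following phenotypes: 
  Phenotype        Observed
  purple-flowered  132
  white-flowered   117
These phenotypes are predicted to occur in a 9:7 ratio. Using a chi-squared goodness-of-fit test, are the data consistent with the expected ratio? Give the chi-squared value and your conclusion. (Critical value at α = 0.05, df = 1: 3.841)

1.061; consistent

The 9:7 ratio has 16 parts, so with N = 249 the expected counts are:
  purple-flowered: 249 × 9/16 = 140.0625
  white-flowered: 249 × 7/16 = 108.9375
χ² = Σ (O − E)² / E
  purple-flowered: (132 − 140.0625)² / 140.0625 = 0.4641
  white-flowered: (117 − 108.9375)² / 108.9375 = 0.5967
χ² = 0.4641 + 0.5967 = 1.0608 ≈ 1.061
Degrees of freedom = 2 − 1 = 1; critical value at α = 0.05 is 3.841.
Since 1.061 < 3.841, we fail to reject the null hypothesis — the data are consistent with the 9:7 ratio.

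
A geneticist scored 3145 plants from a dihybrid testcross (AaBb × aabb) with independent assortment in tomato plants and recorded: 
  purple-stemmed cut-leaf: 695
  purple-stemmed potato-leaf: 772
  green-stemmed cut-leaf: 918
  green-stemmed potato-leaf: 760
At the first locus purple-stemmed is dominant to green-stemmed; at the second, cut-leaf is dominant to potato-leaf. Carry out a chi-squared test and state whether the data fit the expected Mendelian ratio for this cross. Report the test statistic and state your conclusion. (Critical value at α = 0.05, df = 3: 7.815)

33.802; not consistent

A dihybrid testcross with independent assortment gives a 1:1:1:1 ratio.
Under the 1:1:1:1 hypothesis (Σ ratio = 4, N = 3145):
  purple-stemmed cut-leaf: 3145 × 1/4 = 786.25
  purple-stemmed potato-leaf: 3145 × 1/4 = 786.25
  green-stemmed cut-leaf: 3145 × 1/4 = 786.25
  green-stemmed potato-leaf: 3145 × 1/4 = 786.25
χ² = Σ (O − E)² / E
  purple-stemmed cut-leaf: (695 − 786.25)² / 786.25 = 10.5902
  purple-stemmed potato-leaf: (772 − 786.25)² / 786.25 = 0.2583
  green-stemmed cut-leaf: (918 − 786.25)² / 786.25 = 22.0770
  green-stemmed potato-leaf: (760 − 786.25)² / 786.25 = 0.8764
χ² = 10.5902 + 0.2583 + 22.0770 + 0.8764 = 33.8019 ≈ 33.802
Degrees of freedom = 4 − 1 = 3; critical value at α = 0.05 is 7.815.
Since 33.802 > 7.815, we reject the null hypothesis — the data do not fit the 1:1:1:1 ratio.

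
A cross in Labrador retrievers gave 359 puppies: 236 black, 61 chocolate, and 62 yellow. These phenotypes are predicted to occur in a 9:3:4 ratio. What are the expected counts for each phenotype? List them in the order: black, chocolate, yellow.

Expected counts for N = 359 under a 9:3:4 ratio (total parts = 16):
  black: 359 × 9/16 = 201.9375
  chocolate: 359 × 3/16 = 67.3125
  yellow: 359 × 4/16 = 89.75

201.9375, 67.3125, 89.75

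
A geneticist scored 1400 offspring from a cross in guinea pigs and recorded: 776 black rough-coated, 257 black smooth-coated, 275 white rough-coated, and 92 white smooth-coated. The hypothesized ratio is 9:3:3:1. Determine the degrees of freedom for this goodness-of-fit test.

3

A goodness-of-fit test with 4 phenotype classes has df = 4 − 1 = 3.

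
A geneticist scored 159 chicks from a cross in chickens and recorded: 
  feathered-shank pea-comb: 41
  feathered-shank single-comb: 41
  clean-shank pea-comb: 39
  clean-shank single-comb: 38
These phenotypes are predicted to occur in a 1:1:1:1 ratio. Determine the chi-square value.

Expected counts for N = 159 under a 1:1:1:1 ratio (total parts = 4):
  feathered-shank pea-comb: 159 × 1/4 = 39.75
  feathered-shank single-comb: 159 × 1/4 = 39.75
  clean-shank pea-comb: 159 × 1/4 = 39.75
  clean-shank single-comb: 159 × 1/4 = 39.75
χ² = Σ (O − E)² / E
  feathered-shank pea-comb: (41 − 39.75)² / 39.75 = 0.0393
  feathered-shank single-comb: (41 − 39.75)² / 39.75 = 0.0393
  clean-shank pea-comb: (39 − 39.75)² / 39.75 = 0.0142
  clean-shank single-comb: (38 − 39.75)² / 39.75 = 0.0770
χ² = 0.0393 + 0.0393 + 0.0142 + 0.0770 = 0.1698 ≈ 0.170

0.170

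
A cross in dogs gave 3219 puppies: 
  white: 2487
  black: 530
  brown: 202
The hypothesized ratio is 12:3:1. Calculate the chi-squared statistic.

Expected counts for N = 3219 under a 12:3:1 ratio (total parts = 16):
  white: 3219 × 12/16 = 2414.25
  black: 3219 × 3/16 = 603.5625
  brown: 3219 × 1/16 = 201.1875
χ² = Σ (O − E)² / E
  white: (2487 − 2414.25)² / 2414.25 = 2.1922
  black: (530 − 603.5625)² / 603.5625 = 8.9658
  brown: (202 − 201.1875)² / 201.1875 = 0.0033
χ² = 2.1922 + 8.9658 + 0.0033 = 11.1613 ≈ 11.161

11.161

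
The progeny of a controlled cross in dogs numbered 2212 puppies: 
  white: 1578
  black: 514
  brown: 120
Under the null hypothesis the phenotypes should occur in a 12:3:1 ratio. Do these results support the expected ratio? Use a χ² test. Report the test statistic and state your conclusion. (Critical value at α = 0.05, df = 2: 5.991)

The 12:3:1 ratio has 16 parts, so with N = 2212 the expected counts are:
  white: 2212 × 12/16 = 1659
  black: 2212 × 3/16 = 414.75
  brown: 2212 × 1/16 = 138.25
χ² = Σ (O − E)² / E
  white: (1578 − 1659)² / 1659 = 3.9548
  black: (514 − 414.75)² / 414.75 = 23.7506
  brown: (120 − 138.25)² / 138.25 = 2.4091
χ² = 3.9548 + 23.7506 + 2.4091 = 30.1145 ≈ 30.115
Degrees of freedom = 3 − 1 = 2; critical value at α = 0.05 is 5.991.
Since 30.115 > 5.991, we reject the null hypothesis — the data do not fit the 12:3:1 ratio.

30.115; not consistent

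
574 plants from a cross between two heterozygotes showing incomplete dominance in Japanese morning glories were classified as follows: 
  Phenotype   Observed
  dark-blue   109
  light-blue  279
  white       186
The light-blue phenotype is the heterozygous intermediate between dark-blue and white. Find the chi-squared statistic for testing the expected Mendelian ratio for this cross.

21.105

With incomplete dominance, a heterozygote × heterozygote cross gives a 1:2:1 phenotypic ratio.
Under the 1:2:1 hypothesis (Σ ratio = 4, N = 574):
  dark-blue: 574 × 1/4 = 143.5
  light-blue: 574 × 2/4 = 287
  white: 574 × 1/4 = 143.5
χ² = Σ (O − E)² / E
  dark-blue: (109 − 143.5)² / 143.5 = 8.2944
  light-blue: (279 − 287)² / 287 = 0.2230
  white: (186 − 143.5)² / 143.5 = 12.5871
χ² = 8.2944 + 0.2230 + 12.5871 = 21.1045 ≈ 21.105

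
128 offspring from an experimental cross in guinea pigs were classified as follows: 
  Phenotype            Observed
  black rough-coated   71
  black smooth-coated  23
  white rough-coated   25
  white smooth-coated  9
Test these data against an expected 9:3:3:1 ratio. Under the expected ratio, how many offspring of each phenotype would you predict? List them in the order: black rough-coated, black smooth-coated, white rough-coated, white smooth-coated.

72, 24, 24, 8

The 9:3:3:1 ratio has 16 parts, so with N = 128 the expected counts are:
  black rough-coated: 128 × 9/16 = 72
  black smooth-coated: 128 × 3/16 = 24
  white rough-coated: 128 × 3/16 = 24
  white smooth-coated: 128 × 1/16 = 8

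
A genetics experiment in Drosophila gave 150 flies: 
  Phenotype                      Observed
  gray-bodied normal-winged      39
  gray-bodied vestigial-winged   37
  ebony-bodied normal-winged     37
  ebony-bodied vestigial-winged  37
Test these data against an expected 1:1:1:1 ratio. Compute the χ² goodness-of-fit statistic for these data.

0.080

The 1:1:1:1 ratio has 4 parts, so with N = 150 the expected counts are:
  gray-bodied normal-winged: 150 × 1/4 = 37.5
  gray-bodied vestigial-winged: 150 × 1/4 = 37.5
  ebony-bodied normal-winged: 150 × 1/4 = 37.5
  ebony-bodied vestigial-winged: 150 × 1/4 = 37.5
χ² = Σ (O − E)² / E
  gray-bodied normal-winged: (39 − 37.5)² / 37.5 = 0.0600
  gray-bodied vestigial-winged: (37 − 37.5)² / 37.5 = 0.0067
  ebony-bodied normal-winged: (37 − 37.5)² / 37.5 = 0.0067
  ebony-bodied vestigial-winged: (37 − 37.5)² / 37.5 = 0.0067
χ² = 0.0600 + 0.0067 + 0.0067 + 0.0067 = 0.0801 ≈ 0.080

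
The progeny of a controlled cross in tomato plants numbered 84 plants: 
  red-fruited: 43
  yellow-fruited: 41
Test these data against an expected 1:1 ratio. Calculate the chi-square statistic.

Expected counts for N = 84 under a 1:1 ratio (total parts = 2):
  red-fruited: 84 × 1/2 = 42
  yellow-fruited: 84 × 1/2 = 42
χ² = Σ (O − E)² / E
  red-fruited: (43 − 42)² / 42 = 0.0238
  yellow-fruited: (41 − 42)² / 42 = 0.0238
χ² = 0.0238 + 0.0238 = 0.0476 ≈ 0.048

0.048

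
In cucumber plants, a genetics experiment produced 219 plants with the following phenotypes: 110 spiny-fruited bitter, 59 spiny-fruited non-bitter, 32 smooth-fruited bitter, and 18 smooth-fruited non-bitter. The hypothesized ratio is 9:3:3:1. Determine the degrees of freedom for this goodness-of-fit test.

A goodness-of-fit test with 4 phenotype classes has df = 4 − 1 = 3.

3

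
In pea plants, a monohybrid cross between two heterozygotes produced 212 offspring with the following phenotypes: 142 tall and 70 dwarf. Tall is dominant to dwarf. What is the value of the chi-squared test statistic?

For a monohybrid cross between heterozygotes with complete dominance, the expected phenotypic ratio is 3:1.
Under the 3:1 hypothesis (Σ ratio = 4, N = 212):
  tall: 212 × 3/4 = 159
  dwarf: 212 × 1/4 = 53
χ² = Σ (O − E)² / E
  tall: (142 − 159)² / 159 = 1.8176
  dwarf: (70 − 53)² / 53 = 5.4528
χ² = 1.8176 + 5.4528 = 7.2704 ≈ 7.270

7.270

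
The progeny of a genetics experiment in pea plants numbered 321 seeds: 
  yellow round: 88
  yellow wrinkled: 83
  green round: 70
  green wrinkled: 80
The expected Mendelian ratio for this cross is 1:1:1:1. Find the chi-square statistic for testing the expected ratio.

Under the 1:1:1:1 hypothesis (Σ ratio = 4, N = 321):
  yellow round: 321 × 1/4 = 80.25
  yellow wrinkled: 321 × 1/4 = 80.25
  green round: 321 × 1/4 = 80.25
  green wrinkled: 321 × 1/4 = 80.25
χ² = Σ (O − E)² / E
  yellow round: (88 − 80.25)² / 80.25 = 0.7484
  yellow wrinkled: (83 − 80.25)² / 80.25 = 0.0942
  green round: (70 − 80.25)² / 80.25 = 1.3092
  green wrinkled: (80 − 80.25)² / 80.25 = 0.0008
χ² = 0.7484 + 0.0942 + 1.3092 + 0.0008 = 2.1526 ≈ 2.153

2.153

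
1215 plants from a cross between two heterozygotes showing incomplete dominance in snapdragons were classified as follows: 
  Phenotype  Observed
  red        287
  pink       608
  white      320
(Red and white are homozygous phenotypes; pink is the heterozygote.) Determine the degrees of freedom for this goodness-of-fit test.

2

With incomplete dominance, a heterozygote × heterozygote cross gives a 1:2:1 phenotypic ratio.
A goodness-of-fit test with 3 phenotype classes has df = 3 − 1 = 2.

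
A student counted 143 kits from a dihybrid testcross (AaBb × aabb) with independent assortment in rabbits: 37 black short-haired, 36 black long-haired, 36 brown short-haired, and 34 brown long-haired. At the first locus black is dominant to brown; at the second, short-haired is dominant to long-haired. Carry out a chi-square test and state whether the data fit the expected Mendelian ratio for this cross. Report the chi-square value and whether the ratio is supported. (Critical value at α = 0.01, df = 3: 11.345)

0.133; consistent

A dihybrid testcross with independent assortment gives a 1:1:1:1 ratio.
Under the 1:1:1:1 hypothesis (Σ ratio = 4, N = 143):
  black short-haired: 143 × 1/4 = 35.75
  black long-haired: 143 × 1/4 = 35.75
  brown short-haired: 143 × 1/4 = 35.75
  brown long-haired: 143 × 1/4 = 35.75
χ² = Σ (O − E)² / E
  black short-haired: (37 − 35.75)² / 35.75 = 0.0437
  black long-haired: (36 − 35.75)² / 35.75 = 0.0017
  brown short-haired: (36 − 35.75)² / 35.75 = 0.0017
  brown long-haired: (34 − 35.75)² / 35.75 = 0.0857
χ² = 0.0437 + 0.0017 + 0.0017 + 0.0857 = 0.1328 ≈ 0.133
Degrees of freedom = 4 − 1 = 3; critical value at α = 0.01 is 11.345.
Since 0.133 < 11.345, we fail to reject the null hypothesis — the data are consistent with the 1:1:1:1 ratio.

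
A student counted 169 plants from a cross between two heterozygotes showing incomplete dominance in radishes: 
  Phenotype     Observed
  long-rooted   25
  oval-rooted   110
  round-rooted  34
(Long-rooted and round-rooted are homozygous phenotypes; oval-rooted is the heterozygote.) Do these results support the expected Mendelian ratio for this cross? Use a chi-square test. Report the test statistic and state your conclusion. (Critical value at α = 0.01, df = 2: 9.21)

16.349; not consistent

With incomplete dominance, a heterozygote × heterozygote cross gives a 1:2:1 phenotypic ratio.
Expected counts for N = 169 under a 1:2:1 ratio (total parts = 4):
  long-rooted: 169 × 1/4 = 42.25
  oval-rooted: 169 × 2/4 = 84.5
  round-rooted: 169 × 1/4 = 42.25
χ² = Σ (O − E)² / E
  long-rooted: (25 − 42.25)² / 42.25 = 7.0429
  oval-rooted: (110 − 84.5)² / 84.5 = 7.6953
  round-rooted: (34 − 42.25)² / 42.25 = 1.6109
χ² = 7.0429 + 7.6953 + 1.6109 = 16.3491 ≈ 16.349
Degrees of freedom = 3 − 1 = 2; critical value at α = 0.01 is 9.21.
Since 16.349 > 9.21, we reject the null hypothesis — the data do not fit the 1:2:1 ratio.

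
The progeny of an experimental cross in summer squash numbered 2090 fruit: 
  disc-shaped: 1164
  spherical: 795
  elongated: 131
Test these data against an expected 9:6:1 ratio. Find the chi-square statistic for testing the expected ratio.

Total ratio parts = 16. Expected numbers out of 2090:
  disc-shaped: 2090 × 9/16 = 1175.625
  spherical: 2090 × 6/16 = 783.75
  elongated: 2090 × 1/16 = 130.625
χ² = Σ (O − E)² / E
  disc-shaped: (1164 − 1175.625)² / 1175.625 = 0.1150
  spherical: (795 − 783.75)² / 783.75 = 0.1615
  elongated: (131 − 130.625)² / 130.625 = 0.0011
χ² = 0.1150 + 0.1615 + 0.0011 = 0.2776 ≈ 0.278

0.278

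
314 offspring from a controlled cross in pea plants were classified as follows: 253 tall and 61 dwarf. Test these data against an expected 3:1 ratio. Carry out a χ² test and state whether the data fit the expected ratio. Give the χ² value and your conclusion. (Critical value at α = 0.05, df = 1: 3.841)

Total ratio parts = 4. Expected numbers out of 314:
  tall: 314 × 3/4 = 235.5
  dwarf: 314 × 1/4 = 78.5
χ² = Σ (O − E)² / E
  tall: (253 − 235.5)² / 235.5 = 1.3004
  dwarf: (61 − 78.5)² / 78.5 = 3.9013
χ² = 1.3004 + 3.9013 = 5.2017 ≈ 5.202
Degrees of freedom = 2 − 1 = 1; critical value at α = 0.05 is 3.841.
Since 5.202 > 3.841, we reject the null hypothesis — the data do not fit the 3:1 ratio.

5.202; not consistent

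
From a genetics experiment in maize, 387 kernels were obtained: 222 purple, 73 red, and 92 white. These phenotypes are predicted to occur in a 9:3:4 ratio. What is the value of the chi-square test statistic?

0.321

Total ratio parts = 16. Expected numbers out of 387:
  purple: 387 × 9/16 = 217.6875
  red: 387 × 3/16 = 72.5625
  white: 387 × 4/16 = 96.75
χ² = Σ (O − E)² / E
  purple: (222 − 217.6875)² / 217.6875 = 0.0854
  red: (73 − 72.5625)² / 72.5625 = 0.0026
  white: (92 − 96.75)² / 96.75 = 0.2332
χ² = 0.0854 + 0.0026 + 0.2332 = 0.3212 ≈ 0.321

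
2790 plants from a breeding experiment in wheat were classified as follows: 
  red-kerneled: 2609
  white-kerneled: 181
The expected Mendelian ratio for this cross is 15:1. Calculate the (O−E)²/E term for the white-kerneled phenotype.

0.252

The 15:1 ratio has 16 parts, so with N = 2790 the expected counts are:
  red-kerneled: 2790 × 15/16 = 2615.625
  white-kerneled: 2790 × 1/16 = 174.375
Contribution of white-kerneled: (181 − 174.375)² / 174.375 = 0.2517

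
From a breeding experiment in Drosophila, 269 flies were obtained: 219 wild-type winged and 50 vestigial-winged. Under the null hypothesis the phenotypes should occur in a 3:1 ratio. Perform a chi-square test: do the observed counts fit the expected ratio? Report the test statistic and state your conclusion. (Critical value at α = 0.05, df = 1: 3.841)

5.900; not consistent

Total ratio parts = 4. Expected numbers out of 269:
  wild-type winged: 269 × 3/4 = 201.75
  vestigial-winged: 269 × 1/4 = 67.25
χ² = Σ (O − E)² / E
  wild-type winged: (219 − 201.75)² / 201.75 = 1.4749
  vestigial-winged: (50 − 67.25)² / 67.25 = 4.4247
χ² = 1.4749 + 4.4247 = 5.8996 ≈ 5.900
Degrees of freedom = 2 − 1 = 1; critical value at α = 0.05 is 3.841.
Since 5.900 > 3.841, we reject the null hypothesis — the data do not fit the 3:1 ratio.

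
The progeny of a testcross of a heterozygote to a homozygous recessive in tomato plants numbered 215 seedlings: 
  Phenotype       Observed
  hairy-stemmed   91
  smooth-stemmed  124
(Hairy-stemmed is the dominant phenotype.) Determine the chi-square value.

A testcross of a heterozygote (Aa × aa) gives a 1:1 phenotypic ratio.
Total ratio parts = 2. Expected numbers out of 215:
  hairy-stemmed: 215 × 1/2 = 107.5
  smooth-stemmed: 215 × 1/2 = 107.5
χ² = Σ (O − E)² / E
  hairy-stemmed: (91 − 107.5)² / 107.5 = 2.5326
  smooth-stemmed: (124 − 107.5)² / 107.5 = 2.5326
χ² = 2.5326 + 2.5326 = 5.0652 ≈ 5.065

5.065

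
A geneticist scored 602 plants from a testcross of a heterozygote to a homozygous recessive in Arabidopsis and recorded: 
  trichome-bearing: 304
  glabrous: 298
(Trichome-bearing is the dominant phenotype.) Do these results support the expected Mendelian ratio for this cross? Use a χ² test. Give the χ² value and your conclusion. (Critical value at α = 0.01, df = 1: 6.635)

0.060; consistent

A testcross of a heterozygote (Aa × aa) gives a 1:1 phenotypic ratio.
Total ratio parts = 2. Expected numbers out of 602:
  trichome-bearing: 602 × 1/2 = 301
  glabrous: 602 × 1/2 = 301
χ² = Σ (O − E)² / E
  trichome-bearing: (304 − 301)² / 301 = 0.0299
  glabrous: (298 − 301)² / 301 = 0.0299
χ² = 0.0299 + 0.0299 = 0.0598 ≈ 0.060
Degrees of freedom = 2 − 1 = 1; critical value at α = 0.01 is 6.635.
Since 0.060 < 6.635, we fail to reject the null hypothesis — the data are consistent with the 1:1 ratio.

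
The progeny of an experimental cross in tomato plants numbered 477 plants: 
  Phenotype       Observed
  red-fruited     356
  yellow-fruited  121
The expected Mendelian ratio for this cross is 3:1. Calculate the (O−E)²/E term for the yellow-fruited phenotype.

0.026

Total ratio parts = 4. Expected numbers out of 477:
  red-fruited: 477 × 3/4 = 357.75
  yellow-fruited: 477 × 1/4 = 119.25
Contribution of yellow-fruited: (121 − 119.25)² / 119.25 = 0.0257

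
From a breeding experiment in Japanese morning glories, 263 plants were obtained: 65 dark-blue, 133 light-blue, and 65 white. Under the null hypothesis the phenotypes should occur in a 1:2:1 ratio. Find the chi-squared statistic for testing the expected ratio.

Under the 1:2:1 hypothesis (Σ ratio = 4, N = 263):
  dark-blue: 263 × 1/4 = 65.75
  light-blue: 263 × 2/4 = 131.5
  white: 263 × 1/4 = 65.75
χ² = Σ (O − E)² / E
  dark-blue: (65 − 65.75)² / 65.75 = 0.0086
  light-blue: (133 − 131.5)² / 131.5 = 0.0171
  white: (65 − 65.75)² / 65.75 = 0.0086
χ² = 0.0086 + 0.0171 + 0.0086 = 0.0343 ≈ 0.034

0.034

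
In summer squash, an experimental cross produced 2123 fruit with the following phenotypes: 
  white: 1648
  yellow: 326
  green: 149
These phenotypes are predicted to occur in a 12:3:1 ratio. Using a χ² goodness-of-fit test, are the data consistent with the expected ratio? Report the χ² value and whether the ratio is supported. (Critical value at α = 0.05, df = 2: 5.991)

17.003; not consistent

Expected counts for N = 2123 under a 12:3:1 ratio (total parts = 16):
  white: 2123 × 12/16 = 1592.25
  yellow: 2123 × 3/16 = 398.0625
  green: 2123 × 1/16 = 132.6875
χ² = Σ (O − E)² / E
  white: (1648 − 1592.25)² / 1592.25 = 1.9520
  yellow: (326 − 398.0625)² / 398.0625 = 13.0457
  green: (149 − 132.6875)² / 132.6875 = 2.0054
χ² = 1.9520 + 13.0457 + 2.0054 = 17.0031 ≈ 17.003
Degrees of freedom = 3 − 1 = 2; critical value at α = 0.05 is 5.991.
Since 17.003 > 5.991, we reject the null hypothesis — the data do not fit the 12:3:1 ratio.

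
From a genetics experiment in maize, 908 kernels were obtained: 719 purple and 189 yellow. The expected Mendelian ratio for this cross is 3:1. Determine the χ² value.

The 3:1 ratio has 4 parts, so with N = 908 the expected counts are:
  purple: 908 × 3/4 = 681
  yellow: 908 × 1/4 = 227
χ² = Σ (O − E)² / E
  purple: (719 − 681)² / 681 = 2.1204
  yellow: (189 − 227)² / 227 = 6.3612
χ² = 2.1204 + 6.3612 = 8.4816 ≈ 8.482

8.482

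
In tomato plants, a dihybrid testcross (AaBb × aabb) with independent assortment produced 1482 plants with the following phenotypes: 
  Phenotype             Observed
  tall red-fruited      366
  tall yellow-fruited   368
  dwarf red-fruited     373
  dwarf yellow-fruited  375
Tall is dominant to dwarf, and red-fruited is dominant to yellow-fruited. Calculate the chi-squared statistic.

0.143

A dihybrid testcross with independent assortment gives a 1:1:1:1 ratio.
Total ratio parts = 4. Expected numbers out of 1482:
  tall red-fruited: 1482 × 1/4 = 370.5
  tall yellow-fruited: 1482 × 1/4 = 370.5
  dwarf red-fruited: 1482 × 1/4 = 370.5
  dwarf yellow-fruited: 1482 × 1/4 = 370.5
χ² = Σ (O − E)² / E
  tall red-fruited: (366 − 370.5)² / 370.5 = 0.0547
  tall yellow-fruited: (368 − 370.5)² / 370.5 = 0.0169
  dwarf red-fruited: (373 − 370.5)² / 370.5 = 0.0169
  dwarf yellow-fruited: (375 − 370.5)² / 370.5 = 0.0547
χ² = 0.0547 + 0.0169 + 0.0169 + 0.0547 = 0.1432 ≈ 0.143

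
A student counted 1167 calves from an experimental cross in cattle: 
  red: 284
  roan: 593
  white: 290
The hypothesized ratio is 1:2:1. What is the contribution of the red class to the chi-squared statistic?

Expected counts for N = 1167 under a 1:2:1 ratio (total parts = 4):
  red: 1167 × 1/4 = 291.75
  roan: 1167 × 2/4 = 583.5
  white: 1167 × 1/4 = 291.75
Contribution of red: (284 − 291.75)² / 291.75 = 0.2059

0.206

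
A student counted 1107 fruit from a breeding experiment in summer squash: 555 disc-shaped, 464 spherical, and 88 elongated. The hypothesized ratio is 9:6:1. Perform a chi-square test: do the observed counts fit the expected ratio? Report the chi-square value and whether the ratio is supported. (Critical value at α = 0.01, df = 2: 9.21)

Total ratio parts = 16. Expected numbers out of 1107:
  disc-shaped: 1107 × 9/16 = 622.6875
  spherical: 1107 × 6/16 = 415.125
  elongated: 1107 × 1/16 = 69.1875
χ² = Σ (O − E)² / E
  disc-shaped: (555 − 622.6875)² / 622.6875 = 7.3578
  spherical: (464 − 415.125)² / 415.125 = 5.7543
  elongated: (88 − 69.1875)² / 69.1875 = 5.1152
χ² = 7.3578 + 5.7543 + 5.1152 = 18.2273 ≈ 18.227
Degrees of freedom = 3 − 1 = 2; critical value at α = 0.01 is 9.21.
Since 18.227 > 9.21, we reject the null hypothesis — the data do not fit the 9:6:1 ratio.

18.227; not consistent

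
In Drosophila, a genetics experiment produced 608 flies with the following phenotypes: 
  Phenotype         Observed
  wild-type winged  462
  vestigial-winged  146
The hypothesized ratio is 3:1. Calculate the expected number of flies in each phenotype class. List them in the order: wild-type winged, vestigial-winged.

456, 152

The 3:1 ratio has 4 parts, so with N = 608 the expected counts are:
  wild-type winged: 608 × 3/4 = 456
  vestigial-winged: 608 × 1/4 = 152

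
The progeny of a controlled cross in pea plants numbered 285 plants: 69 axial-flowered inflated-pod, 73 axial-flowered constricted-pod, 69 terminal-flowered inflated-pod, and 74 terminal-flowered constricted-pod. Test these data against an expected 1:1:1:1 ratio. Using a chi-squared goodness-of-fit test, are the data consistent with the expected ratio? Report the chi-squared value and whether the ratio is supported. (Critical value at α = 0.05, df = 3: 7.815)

0.291; consistent

Expected counts for N = 285 under a 1:1:1:1 ratio (total parts = 4):
  axial-flowered inflated-pod: 285 × 1/4 = 71.25
  axial-flowered constricted-pod: 285 × 1/4 = 71.25
  terminal-flowered inflated-pod: 285 × 1/4 = 71.25
  terminal-flowered constricted-pod: 285 × 1/4 = 71.25
χ² = Σ (O − E)² / E
  axial-flowered inflated-pod: (69 − 71.25)² / 71.25 = 0.0711
  axial-flowered constricted-pod: (73 − 71.25)² / 71.25 = 0.0430
  terminal-flowered inflated-pod: (69 − 71.25)² / 71.25 = 0.0711
  terminal-flowered constricted-pod: (74 − 71.25)² / 71.25 = 0.1061
χ² = 0.0711 + 0.0430 + 0.0711 + 0.1061 = 0.2913 ≈ 0.291
Degrees of freedom = 4 − 1 = 3; critical value at α = 0.05 is 7.815.
Since 0.291 < 7.815, we fail to reject the null hypothesis — the data are consistent with the 1:1:1:1 ratio.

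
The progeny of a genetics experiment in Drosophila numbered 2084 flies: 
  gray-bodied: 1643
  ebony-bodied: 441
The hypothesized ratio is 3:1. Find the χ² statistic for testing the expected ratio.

16.379

Under the 3:1 hypothesis (Σ ratio = 4, N = 2084):
  gray-bodied: 2084 × 3/4 = 1563
  ebony-bodied: 2084 × 1/4 = 521
χ² = Σ (O − E)² / E
  gray-bodied: (1643 − 1563)² / 1563 = 4.0947
  ebony-bodied: (441 − 521)² / 521 = 12.2841
χ² = 4.0947 + 12.2841 = 16.3788 ≈ 16.379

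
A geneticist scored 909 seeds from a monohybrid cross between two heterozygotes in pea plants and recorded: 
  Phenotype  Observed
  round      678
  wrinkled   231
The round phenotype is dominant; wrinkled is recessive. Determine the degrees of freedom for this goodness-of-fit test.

1

For a monohybrid cross between heterozygotes with complete dominance, the expected phenotypic ratio is 3:1.
A goodness-of-fit test with 2 phenotype classes has df = 2 − 1 = 1.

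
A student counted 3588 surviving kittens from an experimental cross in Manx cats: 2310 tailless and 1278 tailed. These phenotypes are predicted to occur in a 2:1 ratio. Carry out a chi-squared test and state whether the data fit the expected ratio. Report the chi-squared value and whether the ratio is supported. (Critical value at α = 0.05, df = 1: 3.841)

Under the 2:1 hypothesis (Σ ratio = 3, N = 3588):
  tailless: 3588 × 2/3 = 2392
  tailed: 3588 × 1/3 = 1196
χ² = Σ (O − E)² / E
  tailless: (2310 − 2392)² / 2392 = 2.8110
  tailed: (1278 − 1196)² / 1196 = 5.6221
χ² = 2.8110 + 5.6221 = 8.4331 ≈ 8.433
Degrees of freedom = 2 − 1 = 1; critical value at α = 0.05 is 3.841.
Since 8.433 > 3.841, we reject the null hypothesis — the data do not fit the 2:1 ratio.

8.433; not consistent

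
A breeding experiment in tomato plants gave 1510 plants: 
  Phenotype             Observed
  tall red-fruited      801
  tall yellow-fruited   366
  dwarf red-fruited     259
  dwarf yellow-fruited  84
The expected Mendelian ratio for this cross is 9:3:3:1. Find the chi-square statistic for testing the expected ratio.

The 9:3:3:1 ratio has 16 parts, so with N = 1510 the expected counts are:
  tall red-fruited: 1510 × 9/16 = 849.375
  tall yellow-fruited: 1510 × 3/16 = 283.125
  dwarf red-fruited: 1510 × 3/16 = 283.125
  dwarf yellow-fruited: 1510 × 1/16 = 94.375
χ² = Σ (O − E)² / E
  tall red-fruited: (801 − 849.375)² / 849.375 = 2.7551
  tall yellow-fruited: (366 − 283.125)² / 283.125 = 24.2588
  dwarf red-fruited: (259 − 283.125)² / 283.125 = 2.0557
  dwarf yellow-fruited: (84 − 94.375)² / 94.375 = 1.1406
χ² = 2.7551 + 24.2588 + 2.0557 + 1.1406 = 30.2102 ≈ 30.210

30.210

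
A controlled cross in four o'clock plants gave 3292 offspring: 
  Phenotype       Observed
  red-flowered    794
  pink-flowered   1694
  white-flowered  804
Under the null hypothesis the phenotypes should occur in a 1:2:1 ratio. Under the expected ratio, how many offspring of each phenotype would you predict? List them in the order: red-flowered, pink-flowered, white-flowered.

Total ratio parts = 4. Expected numbers out of 3292:
  red-flowered: 3292 × 1/4 = 823
  pink-flowered: 3292 × 2/4 = 1646
  white-flowered: 3292 × 1/4 = 823

823, 1646, 823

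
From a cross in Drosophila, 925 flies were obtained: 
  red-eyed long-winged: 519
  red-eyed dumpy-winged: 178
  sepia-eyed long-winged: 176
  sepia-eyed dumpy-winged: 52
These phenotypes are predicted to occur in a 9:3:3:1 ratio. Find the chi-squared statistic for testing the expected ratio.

Expected counts for N = 925 under a 9:3:3:1 ratio (total parts = 16):
  red-eyed long-winged: 925 × 9/16 = 520.3125
  red-eyed dumpy-winged: 925 × 3/16 = 173.4375
  sepia-eyed long-winged: 925 × 3/16 = 173.4375
  sepia-eyed dumpy-winged: 925 × 1/16 = 57.8125
χ² = Σ (O − E)² / E
  red-eyed long-winged: (519 − 520.3125)² / 520.3125 = 0.0033
  red-eyed dumpy-winged: (178 − 173.4375)² / 173.4375 = 0.1200
  sepia-eyed long-winged: (176 − 173.4375)² / 173.4375 = 0.0379
  sepia-eyed dumpy-winged: (52 − 57.8125)² / 57.8125 = 0.5844
χ² = 0.0033 + 0.1200 + 0.0379 + 0.5844 = 0.7456 ≈ 0.746

0.746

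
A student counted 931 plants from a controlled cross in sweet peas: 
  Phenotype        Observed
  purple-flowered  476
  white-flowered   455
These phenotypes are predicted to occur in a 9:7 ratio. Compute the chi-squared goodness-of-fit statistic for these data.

Expected counts for N = 931 under a 9:7 ratio (total parts = 16):
  purple-flowered: 931 × 9/16 = 523.6875
  white-flowered: 931 × 7/16 = 407.3125
χ² = Σ (O − E)² / E
  purple-flowered: (476 − 523.6875)² / 523.6875 = 4.3425
  white-flowered: (455 − 407.3125)² / 407.3125 = 5.5832
χ² = 4.3425 + 5.5832 = 9.9257 ≈ 9.926

9.926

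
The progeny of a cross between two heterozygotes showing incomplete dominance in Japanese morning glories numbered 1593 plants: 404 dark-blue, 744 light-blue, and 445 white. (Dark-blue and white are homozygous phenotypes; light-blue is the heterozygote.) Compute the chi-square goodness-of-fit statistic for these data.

9.031

With incomplete dominance, a heterozygote × heterozygote cross gives a 1:2:1 phenotypic ratio.
Total ratio parts = 4. Expected numbers out of 1593:
  dark-blue: 1593 × 1/4 = 398.25
  light-blue: 1593 × 2/4 = 796.5
  white: 1593 × 1/4 = 398.25
χ² = Σ (O − E)² / E
  dark-blue: (404 − 398.25)² / 398.25 = 0.0830
  light-blue: (744 − 796.5)² / 796.5 = 3.4605
  white: (445 − 398.25)² / 398.25 = 5.4879
χ² = 0.0830 + 3.4605 + 5.4879 = 9.0314 ≈ 9.031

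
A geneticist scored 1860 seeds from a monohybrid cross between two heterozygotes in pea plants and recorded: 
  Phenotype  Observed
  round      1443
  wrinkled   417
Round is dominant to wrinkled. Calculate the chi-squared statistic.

6.606

For a monohybrid cross between heterozygotes with complete dominance, the expected phenotypic ratio is 3:1.
Total ratio parts = 4. Expected numbers out of 1860:
  round: 1860 × 3/4 = 1395
  wrinkled: 1860 × 1/4 = 465
χ² = Σ (O − E)² / E
  round: (1443 − 1395)² / 1395 = 1.6516
  wrinkled: (417 − 465)² / 465 = 4.9548
χ² = 1.6516 + 4.9548 = 6.6064 ≈ 6.606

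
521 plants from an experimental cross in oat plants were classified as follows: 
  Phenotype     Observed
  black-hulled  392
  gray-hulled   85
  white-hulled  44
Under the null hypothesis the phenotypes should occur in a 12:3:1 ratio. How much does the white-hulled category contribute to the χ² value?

4.017

Total ratio parts = 16. Expected numbers out of 521:
  black-hulled: 521 × 12/16 = 390.75
  gray-hulled: 521 × 3/16 = 97.6875
  white-hulled: 521 × 1/16 = 32.5625
Contribution of white-hulled: (44 − 32.5625)² / 32.5625 = 4.0174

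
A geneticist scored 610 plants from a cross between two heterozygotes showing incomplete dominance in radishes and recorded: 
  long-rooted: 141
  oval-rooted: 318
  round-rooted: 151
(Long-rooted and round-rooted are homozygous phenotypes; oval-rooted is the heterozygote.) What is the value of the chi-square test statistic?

With incomplete dominance, a heterozygote × heterozygote cross gives a 1:2:1 phenotypic ratio.
The 1:2:1 ratio has 4 parts, so with N = 610 the expected counts are:
  long-rooted: 610 × 1/4 = 152.5
  oval-rooted: 610 × 2/4 = 305
  round-rooted: 610 × 1/4 = 152.5
χ² = Σ (O − E)² / E
  long-rooted: (141 − 152.5)² / 152.5 = 0.8672
  oval-rooted: (318 − 305)² / 305 = 0.5541
  round-rooted: (151 − 152.5)² / 152.5 = 0.0148
χ² = 0.8672 + 0.5541 + 0.0148 = 1.4361 ≈ 1.436

1.436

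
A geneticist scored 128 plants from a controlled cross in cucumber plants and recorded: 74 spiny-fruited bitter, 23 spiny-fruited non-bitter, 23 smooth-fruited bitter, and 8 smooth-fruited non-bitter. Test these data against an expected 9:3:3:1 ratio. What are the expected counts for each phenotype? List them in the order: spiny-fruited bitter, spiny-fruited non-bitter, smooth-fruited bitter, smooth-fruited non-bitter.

72, 24, 24, 8

Total ratio parts = 16. Expected numbers out of 128:
  spiny-fruited bitter: 128 × 9/16 = 72
  spiny-fruited non-bitter: 128 × 3/16 = 24
  smooth-fruited bitter: 128 × 3/16 = 24
  smooth-fruited non-bitter: 128 × 1/16 = 8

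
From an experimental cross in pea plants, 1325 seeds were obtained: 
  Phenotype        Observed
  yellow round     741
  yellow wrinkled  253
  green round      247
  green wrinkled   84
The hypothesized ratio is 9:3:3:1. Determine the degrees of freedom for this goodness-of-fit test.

3

A goodness-of-fit test with 4 phenotype classes has df = 4 − 1 = 3.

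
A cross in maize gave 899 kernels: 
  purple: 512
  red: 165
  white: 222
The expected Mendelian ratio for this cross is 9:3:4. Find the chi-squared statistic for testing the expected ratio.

0.188

Total ratio parts = 16. Expected numbers out of 899:
  purple: 899 × 9/16 = 505.6875
  red: 899 × 3/16 = 168.5625
  white: 899 × 4/16 = 224.75
χ² = Σ (O − E)² / E
  purple: (512 − 505.6875)² / 505.6875 = 0.0788
  red: (165 − 168.5625)² / 168.5625 = 0.0753
  white: (222 − 224.75)² / 224.75 = 0.0336
χ² = 0.0788 + 0.0753 + 0.0336 = 0.1877 ≈ 0.188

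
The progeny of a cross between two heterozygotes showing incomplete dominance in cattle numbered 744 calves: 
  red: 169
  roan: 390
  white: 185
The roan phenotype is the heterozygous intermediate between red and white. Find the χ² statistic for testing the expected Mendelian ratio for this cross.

With incomplete dominance, a heterozygote × heterozygote cross gives a 1:2:1 phenotypic ratio.
The 1:2:1 ratio has 4 parts, so with N = 744 the expected counts are:
  red: 744 × 1/4 = 186
  roan: 744 × 2/4 = 372
  white: 744 × 1/4 = 186
χ² = Σ (O − E)² / E
  red: (169 − 186)² / 186 = 1.5538
  roan: (390 − 372)² / 372 = 0.8710
  white: (185 − 186)² / 186 = 0.0054
χ² = 1.5538 + 0.8710 + 0.0054 = 2.4302 ≈ 2.430

2.430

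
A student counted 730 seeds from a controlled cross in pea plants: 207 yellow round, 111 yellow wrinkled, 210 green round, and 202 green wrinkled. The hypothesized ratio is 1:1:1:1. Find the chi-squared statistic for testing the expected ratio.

37.529

Under the 1:1:1:1 hypothesis (Σ ratio = 4, N = 730):
  yellow round: 730 × 1/4 = 182.5
  yellow wrinkled: 730 × 1/4 = 182.5
  green round: 730 × 1/4 = 182.5
  green wrinkled: 730 × 1/4 = 182.5
χ² = Σ (O − E)² / E
  yellow round: (207 − 182.5)² / 182.5 = 3.2890
  yellow wrinkled: (111 − 182.5)² / 182.5 = 28.0123
  green round: (210 − 182.5)² / 182.5 = 4.1438
  green wrinkled: (202 − 182.5)² / 182.5 = 2.0836
χ² = 3.2890 + 28.0123 + 4.1438 + 2.0836 = 37.5287 ≈ 37.529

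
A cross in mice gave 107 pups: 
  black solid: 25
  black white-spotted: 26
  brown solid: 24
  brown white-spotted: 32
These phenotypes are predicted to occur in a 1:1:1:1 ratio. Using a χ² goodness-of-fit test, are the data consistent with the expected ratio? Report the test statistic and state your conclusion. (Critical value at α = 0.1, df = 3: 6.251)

1.449; consistent

The 1:1:1:1 ratio has 4 parts, so with N = 107 the expected counts are:
  black solid: 107 × 1/4 = 26.75
  black white-spotted: 107 × 1/4 = 26.75
  brown solid: 107 × 1/4 = 26.75
  brown white-spotted: 107 × 1/4 = 26.75
χ² = Σ (O − E)² / E
  black solid: (25 − 26.75)² / 26.75 = 0.1145
  black white-spotted: (26 − 26.75)² / 26.75 = 0.0210
  brown solid: (24 − 26.75)² / 26.75 = 0.2827
  brown white-spotted: (32 − 26.75)² / 26.75 = 1.0304
χ² = 0.1145 + 0.0210 + 0.2827 + 1.0304 = 1.4486 ≈ 1.449
Degrees of freedom = 4 − 1 = 3; critical value at α = 0.1 is 6.251.
Since 1.449 < 6.251, we fail to reject the null hypothesis — the data are consistent with the 1:1:1:1 ratio.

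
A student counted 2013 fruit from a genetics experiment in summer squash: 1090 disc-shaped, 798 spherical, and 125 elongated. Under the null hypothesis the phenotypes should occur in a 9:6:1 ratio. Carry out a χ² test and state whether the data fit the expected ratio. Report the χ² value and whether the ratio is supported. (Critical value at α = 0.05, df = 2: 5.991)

Under the 9:6:1 hypothesis (Σ ratio = 16, N = 2013):
  disc-shaped: 2013 × 9/16 = 1132.3125
  spherical: 2013 × 6/16 = 754.875
  elongated: 2013 × 1/16 = 125.8125
χ² = Σ (O − E)² / E
  disc-shaped: (1090 − 1132.3125)² / 1132.3125 = 1.5811
  spherical: (798 − 754.875)² / 754.875 = 2.4637
  elongated: (125 − 125.8125)² / 125.8125 = 0.0052
χ² = 1.5811 + 2.4637 + 0.0052 = 4.050
Degrees of freedom = 3 − 1 = 2; critical value at α = 0.05 is 5.991.
Since 4.050 < 5.991, we fail to reject the null hypothesis — the data are consistent with the 9:6:1 ratio.

4.050; consistent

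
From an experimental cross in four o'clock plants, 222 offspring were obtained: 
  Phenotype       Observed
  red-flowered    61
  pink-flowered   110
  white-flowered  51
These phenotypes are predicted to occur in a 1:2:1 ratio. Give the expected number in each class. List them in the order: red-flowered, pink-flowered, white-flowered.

The 1:2:1 ratio has 4 parts, so with N = 222 the expected counts are:
  red-flowered: 222 × 1/4 = 55.5
  pink-flowered: 222 × 2/4 = 111
  white-flowered: 222 × 1/4 = 55.5

55.5, 111, 55.5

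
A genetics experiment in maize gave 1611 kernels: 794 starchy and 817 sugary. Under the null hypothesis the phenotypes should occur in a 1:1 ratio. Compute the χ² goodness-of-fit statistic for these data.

The 1:1 ratio has 2 parts, so with N = 1611 the expected counts are:
  starchy: 1611 × 1/2 = 805.5
  sugary: 1611 × 1/2 = 805.5
χ² = Σ (O − E)² / E
  starchy: (794 − 805.5)² / 805.5 = 0.1642
  sugary: (817 − 805.5)² / 805.5 = 0.1642
χ² = 0.1642 + 0.1642 = 0.3284 ≈ 0.328

0.328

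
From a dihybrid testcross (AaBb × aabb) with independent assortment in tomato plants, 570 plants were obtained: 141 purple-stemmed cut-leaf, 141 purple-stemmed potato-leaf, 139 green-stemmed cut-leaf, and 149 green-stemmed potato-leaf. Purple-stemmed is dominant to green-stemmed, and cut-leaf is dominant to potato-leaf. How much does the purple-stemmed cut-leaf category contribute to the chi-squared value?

A dihybrid testcross with independent assortment gives a 1:1:1:1 ratio.
Total ratio parts = 4. Expected numbers out of 570:
  purple-stemmed cut-leaf: 570 × 1/4 = 142.5
  purple-stemmed potato-leaf: 570 × 1/4 = 142.5
  green-stemmed cut-leaf: 570 × 1/4 = 142.5
  green-stemmed potato-leaf: 570 × 1/4 = 142.5
Contribution of purple-stemmed cut-leaf: (141 − 142.5)² / 142.5 = 0.0158

0.016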